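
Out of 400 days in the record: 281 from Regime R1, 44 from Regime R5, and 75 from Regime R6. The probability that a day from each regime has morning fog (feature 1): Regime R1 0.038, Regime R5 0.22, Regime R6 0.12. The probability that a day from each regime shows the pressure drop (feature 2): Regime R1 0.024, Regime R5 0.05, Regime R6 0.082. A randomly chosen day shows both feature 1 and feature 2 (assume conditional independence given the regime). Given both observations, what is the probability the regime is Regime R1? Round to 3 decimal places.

0.173

Prior × likelihood for each hypothesis:
  Regime R1: 0.7025 × 0.038 × 0.024 = 0.00064068
  Regime R5: 0.11 × 0.22 × 0.05 = 0.00121
  Regime R6: 0.1875 × 0.12 × 0.082 = 0.001845
Total = 0.00369568.
P(Regime R1 | evidence) = 0.00064068 / 0.00369568 ≈ 0.173.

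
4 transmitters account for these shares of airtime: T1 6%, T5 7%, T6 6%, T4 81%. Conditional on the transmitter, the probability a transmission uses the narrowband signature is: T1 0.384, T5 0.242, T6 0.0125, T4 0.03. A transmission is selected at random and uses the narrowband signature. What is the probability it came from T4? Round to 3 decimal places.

0.374

Unnormalized posteriors (prior × likelihood):
  T1: 0.06 × 0.384 = 0.02304
  T5: 0.07 × 0.242 = 0.01694
  T6: 0.06 × 0.0125 = 0.00075
  T4: 0.81 × 0.03 = 0.0243
Total = 0.06503.
P(T4 | evidence) = 0.0243 / 0.06503 ≈ 0.374.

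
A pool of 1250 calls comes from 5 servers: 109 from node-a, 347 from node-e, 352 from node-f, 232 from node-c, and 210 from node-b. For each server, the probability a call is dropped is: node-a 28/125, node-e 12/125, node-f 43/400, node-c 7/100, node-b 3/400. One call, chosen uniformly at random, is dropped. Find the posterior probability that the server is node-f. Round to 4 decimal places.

Prior × likelihood for each hypothesis:
  node-a: 0.0872 × 0.224 = 0.0195328
  node-e: 0.2776 × 0.096 = 0.0266496
  node-f: 0.2816 × 0.1075 = 0.030272
  node-c: 0.1856 × 0.07 = 0.012992
  node-b: 0.168 × 0.0075 = 0.00126
Normalizing constant = 0.0907064.
P(node-f | evidence) = 0.030272 / 0.0907064 ≈ 0.3337.

0.3337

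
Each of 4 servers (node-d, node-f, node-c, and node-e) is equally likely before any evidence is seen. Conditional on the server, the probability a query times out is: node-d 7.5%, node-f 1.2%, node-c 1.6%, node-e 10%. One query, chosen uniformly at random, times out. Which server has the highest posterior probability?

node-e

Since the prior is uniform, the posterior is proportional to the likelihood:
  node-d: 0.075
  node-f: 0.012
  node-c: 0.016
  node-e: 0.1
Sum = 0.203.
Largest term belongs to node-e, so node-e is most probable.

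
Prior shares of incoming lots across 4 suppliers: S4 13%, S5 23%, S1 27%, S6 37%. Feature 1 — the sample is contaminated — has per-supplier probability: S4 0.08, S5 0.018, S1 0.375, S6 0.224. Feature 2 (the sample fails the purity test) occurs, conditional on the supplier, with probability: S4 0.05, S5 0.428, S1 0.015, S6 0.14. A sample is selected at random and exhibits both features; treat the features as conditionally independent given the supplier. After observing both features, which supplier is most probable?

By Bayes' rule, posterior ∝ prior × likelihood:
  S4: 0.13 × 0.08 × 0.05 = 0.00052
  S5: 0.23 × 0.018 × 0.428 = 0.00177192
  S1: 0.27 × 0.375 × 0.015 = 0.00151875
  S6: 0.37 × 0.224 × 0.14 = 0.0116032
Normalizing constant = 0.01541387.
Largest term belongs to S6, so S6 is most probable.

S6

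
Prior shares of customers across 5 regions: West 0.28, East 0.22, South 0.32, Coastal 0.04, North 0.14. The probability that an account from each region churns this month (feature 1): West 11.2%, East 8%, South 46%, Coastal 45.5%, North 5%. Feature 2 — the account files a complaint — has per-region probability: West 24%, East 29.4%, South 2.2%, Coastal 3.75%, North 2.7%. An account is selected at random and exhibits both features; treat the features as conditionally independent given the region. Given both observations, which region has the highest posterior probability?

Prior × likelihood for each hypothesis:
  West: 0.28 × 0.112 × 0.24 = 0.0075264
  East: 0.22 × 0.08 × 0.294 = 0.0051744
  South: 0.32 × 0.46 × 0.022 = 0.0032384
  Coastal: 0.04 × 0.455 × 0.0375 = 0.0006825
  North: 0.14 × 0.05 × 0.027 = 0.000189
Sum = 0.0168107.
Largest term belongs to West, so West is most probable.

West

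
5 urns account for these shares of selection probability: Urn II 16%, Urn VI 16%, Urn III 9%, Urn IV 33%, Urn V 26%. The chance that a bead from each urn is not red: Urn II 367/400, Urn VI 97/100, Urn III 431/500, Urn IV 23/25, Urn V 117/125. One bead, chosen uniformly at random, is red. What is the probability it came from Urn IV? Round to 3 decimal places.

Taking complements, P(red | each) = Urn II 0.0825, Urn VI 0.03, Urn III 0.138, Urn IV 0.08, Urn V 0.064.
By Bayes' rule, posterior ∝ prior × likelihood:
  Urn II: 0.16 × 0.0825 = 0.0132
  Urn VI: 0.16 × 0.03 = 0.0048
  Urn III: 0.09 × 0.138 = 0.01242
  Urn IV: 0.33 × 0.08 = 0.0264
  Urn V: 0.26 × 0.064 = 0.01664
Normalizing constant = 0.07346.
P(Urn IV | evidence) = 0.0264 / 0.07346 ≈ 0.359.

0.359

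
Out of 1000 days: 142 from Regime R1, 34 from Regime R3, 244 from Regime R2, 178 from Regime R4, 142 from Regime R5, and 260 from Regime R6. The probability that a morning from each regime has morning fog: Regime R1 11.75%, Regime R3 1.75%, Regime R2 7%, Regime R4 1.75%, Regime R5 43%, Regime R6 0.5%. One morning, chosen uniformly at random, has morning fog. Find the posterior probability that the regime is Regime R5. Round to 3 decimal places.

0.612

Compute prior × likelihood for every hypothesis:
  Regime R1: 0.142 × 0.1175 = 0.016685
  Regime R3: 0.034 × 0.0175 = 0.000595
  Regime R2: 0.244 × 0.07 = 0.01708
  Regime R4: 0.178 × 0.0175 = 0.003115
  Regime R5: 0.142 × 0.43 = 0.06106
  Regime R6: 0.26 × 0.005 = 0.0013
Sum = 0.099835.
P(Regime R5 | evidence) = 0.06106 / 0.099835 ≈ 0.612.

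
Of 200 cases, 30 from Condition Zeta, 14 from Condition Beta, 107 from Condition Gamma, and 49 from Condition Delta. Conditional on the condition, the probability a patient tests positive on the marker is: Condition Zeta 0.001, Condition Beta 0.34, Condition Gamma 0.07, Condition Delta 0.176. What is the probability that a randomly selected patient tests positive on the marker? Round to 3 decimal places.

Compute prior × likelihood for every hypothesis:
  Condition Zeta: 0.15 × 0.001 = 0.00015
  Condition Beta: 0.07 × 0.34 = 0.0238
  Condition Gamma: 0.535 × 0.07 = 0.03745
  Condition Delta: 0.245 × 0.176 = 0.04312
P(marker-positive) = 0.00015 + 0.0238 + 0.03745 + 0.04312 = 0.10452 → 0.105.

0.105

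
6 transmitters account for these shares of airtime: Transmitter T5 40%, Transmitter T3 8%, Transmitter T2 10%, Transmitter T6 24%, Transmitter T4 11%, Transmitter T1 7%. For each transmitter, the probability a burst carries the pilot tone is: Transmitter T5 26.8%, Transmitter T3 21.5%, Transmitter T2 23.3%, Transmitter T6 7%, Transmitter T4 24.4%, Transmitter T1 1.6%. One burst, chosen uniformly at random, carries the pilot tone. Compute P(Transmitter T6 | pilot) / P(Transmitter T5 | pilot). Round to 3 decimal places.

By Bayes' rule, posterior ∝ prior × likelihood:
  Transmitter T5: 0.4 × 0.268 = 0.1072
  Transmitter T3: 0.08 × 0.215 = 0.0172
  Transmitter T2: 0.1 × 0.233 = 0.0233
  Transmitter T6: 0.24 × 0.07 = 0.0168
  Transmitter T4: 0.11 × 0.244 = 0.02684
  Transmitter T1: 0.07 × 0.016 = 0.00112
Sum = 0.19246.
The ratio is 0.0168 / 0.1072 (the normalizer cancels) = 0.157.

0.157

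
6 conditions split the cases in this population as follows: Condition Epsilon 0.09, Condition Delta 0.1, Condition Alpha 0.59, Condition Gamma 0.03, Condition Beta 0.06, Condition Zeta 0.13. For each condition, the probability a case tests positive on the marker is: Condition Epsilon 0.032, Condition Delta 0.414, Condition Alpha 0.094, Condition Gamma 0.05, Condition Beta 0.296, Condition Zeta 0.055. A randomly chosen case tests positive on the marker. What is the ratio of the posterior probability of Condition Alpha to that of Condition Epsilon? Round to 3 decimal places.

19.257

Compute prior × likelihood for every hypothesis:
  Condition Epsilon: 0.09 × 0.032 = 0.00288
  Condition Delta: 0.1 × 0.414 = 0.0414
  Condition Alpha: 0.59 × 0.094 = 0.05546
  Condition Gamma: 0.03 × 0.05 = 0.0015
  Condition Beta: 0.06 × 0.296 = 0.01776
  Condition Zeta: 0.13 × 0.055 = 0.00715
Normalizing constant = 0.12615.
The ratio is 0.05546 / 0.00288 (the normalizer cancels) = 19.257.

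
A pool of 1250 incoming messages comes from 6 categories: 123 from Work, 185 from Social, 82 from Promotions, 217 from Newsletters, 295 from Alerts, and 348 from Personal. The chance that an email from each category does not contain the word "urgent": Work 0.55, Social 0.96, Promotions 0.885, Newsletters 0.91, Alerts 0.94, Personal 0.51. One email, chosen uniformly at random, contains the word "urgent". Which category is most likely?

Personal

Taking complements, P(urgent-flag | each) = Work 0.45, Social 0.04, Promotions 0.115, Newsletters 0.09, Alerts 0.06, Personal 0.49.
By Bayes' rule, posterior ∝ prior × likelihood:
  Work: 0.0984 × 0.45 = 0.04428
  Social: 0.148 × 0.04 = 0.00592
  Promotions: 0.0656 × 0.115 = 0.007544
  Newsletters: 0.1736 × 0.09 = 0.015624
  Alerts: 0.236 × 0.06 = 0.01416
  Personal: 0.2784 × 0.49 = 0.136416
Normalizing constant = 0.223944.
Largest term belongs to Personal, so Personal is most probable.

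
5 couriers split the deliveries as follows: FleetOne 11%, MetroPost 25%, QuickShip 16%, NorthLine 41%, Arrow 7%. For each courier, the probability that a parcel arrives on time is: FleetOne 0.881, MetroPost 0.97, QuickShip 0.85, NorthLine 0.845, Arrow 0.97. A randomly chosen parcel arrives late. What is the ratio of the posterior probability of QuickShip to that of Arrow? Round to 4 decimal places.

Taking complements, P(late | each) = FleetOne 0.119, MetroPost 0.03, QuickShip 0.15, NorthLine 0.155, Arrow 0.03.
Compute prior × likelihood for every hypothesis:
  FleetOne: 0.11 × 0.119 = 0.01309
  MetroPost: 0.25 × 0.03 = 0.0075
  QuickShip: 0.16 × 0.15 = 0.024
  NorthLine: 0.41 × 0.155 = 0.06355
  Arrow: 0.07 × 0.03 = 0.0021
Total = 0.11024.
The ratio is 0.024 / 0.0021 (the normalizer cancels) = 11.4286.

11.4286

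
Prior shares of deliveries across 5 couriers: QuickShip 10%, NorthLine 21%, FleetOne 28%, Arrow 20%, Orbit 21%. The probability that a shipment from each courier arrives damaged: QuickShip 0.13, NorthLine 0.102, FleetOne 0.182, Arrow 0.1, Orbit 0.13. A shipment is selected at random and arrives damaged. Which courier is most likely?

Compute prior × likelihood for every hypothesis:
  QuickShip: 0.1 × 0.13 = 0.013
  NorthLine: 0.21 × 0.102 = 0.02142
  FleetOne: 0.28 × 0.182 = 0.05096
  Arrow: 0.2 × 0.1 = 0.02
  Orbit: 0.21 × 0.13 = 0.0273
Total = 0.13268.
Largest term belongs to FleetOne, so FleetOne is most probable.

FleetOne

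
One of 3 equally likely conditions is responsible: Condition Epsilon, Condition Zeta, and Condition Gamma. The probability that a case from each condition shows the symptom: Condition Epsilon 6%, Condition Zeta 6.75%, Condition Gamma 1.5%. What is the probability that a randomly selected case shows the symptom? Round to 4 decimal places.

Since the prior is uniform, the posterior is proportional to the likelihood:
  Condition Epsilon: 0.06
  Condition Zeta: 0.0675
  Condition Gamma: 0.015
P(symptomatic) = (1/3) × (0.06 + 0.0675 + 0.015) = 0.1425/3 ≈ 0.0475.

0.0475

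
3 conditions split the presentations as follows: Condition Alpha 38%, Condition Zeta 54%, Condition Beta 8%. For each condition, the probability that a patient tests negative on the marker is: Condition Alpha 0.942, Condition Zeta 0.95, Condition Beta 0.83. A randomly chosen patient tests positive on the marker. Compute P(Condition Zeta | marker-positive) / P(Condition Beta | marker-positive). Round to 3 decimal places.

Taking complements, P(marker-positive | each) = Condition Alpha 0.058, Condition Zeta 0.05, Condition Beta 0.17.
By Bayes' rule, posterior ∝ prior × likelihood:
  Condition Alpha: 0.38 × 0.058 = 0.02204
  Condition Zeta: 0.54 × 0.05 = 0.027
  Condition Beta: 0.08 × 0.17 = 0.0136
Total = 0.06264.
The ratio is 0.027 / 0.0136 (the normalizer cancels) = 1.985.

1.985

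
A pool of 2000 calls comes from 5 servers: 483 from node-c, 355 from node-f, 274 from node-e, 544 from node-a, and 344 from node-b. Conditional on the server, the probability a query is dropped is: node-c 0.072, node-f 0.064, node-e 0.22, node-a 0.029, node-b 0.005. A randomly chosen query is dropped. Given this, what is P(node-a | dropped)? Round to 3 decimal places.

0.117

Prior × likelihood for each hypothesis:
  node-c: 0.2415 × 0.072 = 0.017388
  node-f: 0.1775 × 0.064 = 0.01136
  node-e: 0.137 × 0.22 = 0.03014
  node-a: 0.272 × 0.029 = 0.007888
  node-b: 0.172 × 0.005 = 0.00086
Sum = 0.067636.
P(node-a | evidence) = 0.007888 / 0.067636 ≈ 0.117.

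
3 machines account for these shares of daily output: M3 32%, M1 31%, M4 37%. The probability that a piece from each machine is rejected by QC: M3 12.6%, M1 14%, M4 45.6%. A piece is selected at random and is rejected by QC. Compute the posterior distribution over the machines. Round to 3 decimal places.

By Bayes' rule, posterior ∝ prior × likelihood:
  M3: 0.32 × 0.126 = 0.04032
  M1: 0.31 × 0.14 = 0.0434
  M4: 0.37 × 0.456 = 0.16872
Sum = 0.25244.
P(M3 | rejected) = 0.04032/0.25244 ≈ 0.160
P(M1 | rejected) = 0.0434/0.25244 ≈ 0.172
P(M4 | rejected) = 0.16872/0.25244 ≈ 0.668
(Check: 0.160+0.172+0.668 = 1.000.)

M3 0.160, M1 0.172, M4 0.668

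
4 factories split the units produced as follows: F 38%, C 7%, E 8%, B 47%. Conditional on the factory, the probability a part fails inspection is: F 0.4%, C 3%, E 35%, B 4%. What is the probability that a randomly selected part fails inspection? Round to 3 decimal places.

0.050

By Bayes' rule, posterior ∝ prior × likelihood:
  F: 0.38 × 0.004 = 0.00152
  C: 0.07 × 0.03 = 0.0021
  E: 0.08 × 0.35 = 0.028
  B: 0.47 × 0.04 = 0.0188
P(nonconforming) = 0.00152 + 0.0021 + 0.028 + 0.0188 = 0.05042 → 0.050.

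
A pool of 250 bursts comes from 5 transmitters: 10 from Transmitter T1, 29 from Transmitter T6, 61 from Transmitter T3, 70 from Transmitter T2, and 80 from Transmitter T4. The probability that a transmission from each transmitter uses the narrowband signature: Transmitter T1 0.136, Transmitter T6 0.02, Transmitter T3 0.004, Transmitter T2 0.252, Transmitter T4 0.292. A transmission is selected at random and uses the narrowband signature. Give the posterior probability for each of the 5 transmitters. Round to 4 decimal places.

Transmitter T1 0.0315, Transmitter T6 0.0134, Transmitter T3 0.0057, Transmitter T2 0.4085, Transmitter T4 0.5409

Unnormalized posteriors (prior × likelihood):
  Transmitter T1: 0.04 × 0.136 = 0.00544
  Transmitter T6: 0.116 × 0.02 = 0.00232
  Transmitter T3: 0.244 × 0.004 = 0.000976
  Transmitter T2: 0.28 × 0.252 = 0.07056
  Transmitter T4: 0.32 × 0.292 = 0.09344
Sum = 0.172736.
P(Transmitter T1 | narrowband) = 0.00544/0.172736 ≈ 0.0315
P(Transmitter T6 | narrowband) = 0.00232/0.172736 ≈ 0.0134
P(Transmitter T3 | narrowband) = 0.000976/0.172736 ≈ 0.0057
P(Transmitter T2 | narrowband) = 0.07056/0.172736 ≈ 0.4085
P(Transmitter T4 | narrowband) = 0.09344/0.172736 ≈ 0.5409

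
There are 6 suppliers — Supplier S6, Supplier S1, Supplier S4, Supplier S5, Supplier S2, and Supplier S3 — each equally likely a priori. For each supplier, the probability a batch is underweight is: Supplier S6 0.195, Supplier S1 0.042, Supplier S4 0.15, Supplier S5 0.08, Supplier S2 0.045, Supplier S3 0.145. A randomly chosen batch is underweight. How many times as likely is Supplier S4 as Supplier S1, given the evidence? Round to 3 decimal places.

With a uniform prior (1/6 each), posterior ∝ likelihood:
  Supplier S6: 0.195
  Supplier S1: 0.042
  Supplier S4: 0.15
  Supplier S5: 0.08
  Supplier S2: 0.045
  Supplier S3: 0.145
Normalizing constant = 0.657.
The ratio is 0.15 / 0.042 (the normalizer cancels) = 3.571.

3.571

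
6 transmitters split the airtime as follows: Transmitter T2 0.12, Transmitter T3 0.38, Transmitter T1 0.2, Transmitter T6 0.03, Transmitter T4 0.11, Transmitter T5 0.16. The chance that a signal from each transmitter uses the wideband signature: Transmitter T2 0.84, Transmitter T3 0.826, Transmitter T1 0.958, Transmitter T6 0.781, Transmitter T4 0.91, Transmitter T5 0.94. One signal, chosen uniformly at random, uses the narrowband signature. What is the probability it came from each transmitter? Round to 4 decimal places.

Taking complements, P(narrowband | each) = Transmitter T2 0.16, Transmitter T3 0.174, Transmitter T1 0.042, Transmitter T6 0.219, Transmitter T4 0.09, Transmitter T5 0.06.
Prior × likelihood for each hypothesis:
  Transmitter T2: 0.12 × 0.16 = 0.0192
  Transmitter T3: 0.38 × 0.174 = 0.06612
  Transmitter T1: 0.2 × 0.042 = 0.0084
  Transmitter T6: 0.03 × 0.219 = 0.00657
  Transmitter T4: 0.11 × 0.09 = 0.0099
  Transmitter T5: 0.16 × 0.06 = 0.0096
Total = 0.11979.
P(Transmitter T2 | narrowband) = 0.0192/0.11979 ≈ 0.1603
P(Transmitter T3 | narrowband) = 0.06612/0.11979 ≈ 0.5520
P(Transmitter T1 | narrowband) = 0.0084/0.11979 ≈ 0.0701
P(Transmitter T6 | narrowband) = 0.00657/0.11979 ≈ 0.0548
P(Transmitter T4 | narrowband) = 0.0099/0.11979 ≈ 0.0826
P(Transmitter T5 | narrowband) = 0.0096/0.11979 ≈ 0.0801
(Check: 0.1603+0.5520+0.0701+0.0548+0.0826+0.0801 = 0.9999.)

Transmitter T2 0.1603, Transmitter T3 0.5520, Transmitter T1 0.0701, Transmitter T6 0.0548, Transmitter T4 0.0826, Transmitter T5 0.0801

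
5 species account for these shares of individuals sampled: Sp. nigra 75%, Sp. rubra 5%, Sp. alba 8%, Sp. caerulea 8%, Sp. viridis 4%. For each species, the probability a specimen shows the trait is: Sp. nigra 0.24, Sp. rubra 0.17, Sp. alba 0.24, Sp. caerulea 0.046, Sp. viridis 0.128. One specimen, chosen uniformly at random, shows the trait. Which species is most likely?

By Bayes' rule, posterior ∝ prior × likelihood:
  Sp. nigra: 0.75 × 0.24 = 0.18
  Sp. rubra: 0.05 × 0.17 = 0.0085
  Sp. alba: 0.08 × 0.24 = 0.0192
  Sp. caerulea: 0.08 × 0.046 = 0.00368
  Sp. viridis: 0.04 × 0.128 = 0.00512
Total = 0.2165.
Largest term belongs to Sp. nigra, so Sp. nigra is most probable.

Sp. nigra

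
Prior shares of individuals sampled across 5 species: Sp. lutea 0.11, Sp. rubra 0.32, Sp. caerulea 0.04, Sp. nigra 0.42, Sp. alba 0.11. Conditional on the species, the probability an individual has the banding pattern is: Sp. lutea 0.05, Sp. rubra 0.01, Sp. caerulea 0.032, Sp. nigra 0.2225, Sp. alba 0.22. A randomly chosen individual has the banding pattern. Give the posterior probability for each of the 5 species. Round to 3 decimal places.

Compute prior × likelihood for every hypothesis:
  Sp. lutea: 0.11 × 0.05 = 0.0055
  Sp. rubra: 0.32 × 0.01 = 0.0032
  Sp. caerulea: 0.04 × 0.032 = 0.00128
  Sp. nigra: 0.42 × 0.2225 = 0.09345
  Sp. alba: 0.11 × 0.22 = 0.0242
Total = 0.12763.
P(Sp. lutea | banded) = 0.0055/0.12763 ≈ 0.043
P(Sp. rubra | banded) = 0.0032/0.12763 ≈ 0.025
P(Sp. caerulea | banded) = 0.00128/0.12763 ≈ 0.010
P(Sp. nigra | banded) = 0.09345/0.12763 ≈ 0.732
P(Sp. alba | banded) = 0.0242/0.12763 ≈ 0.190
(Check: 0.043+0.025+0.010+0.732+0.190 = 1.000.)

Sp. lutea 0.043, Sp. rubra 0.025, Sp. caerulea 0.010, Sp. nigra 0.732, Sp. alba 0.190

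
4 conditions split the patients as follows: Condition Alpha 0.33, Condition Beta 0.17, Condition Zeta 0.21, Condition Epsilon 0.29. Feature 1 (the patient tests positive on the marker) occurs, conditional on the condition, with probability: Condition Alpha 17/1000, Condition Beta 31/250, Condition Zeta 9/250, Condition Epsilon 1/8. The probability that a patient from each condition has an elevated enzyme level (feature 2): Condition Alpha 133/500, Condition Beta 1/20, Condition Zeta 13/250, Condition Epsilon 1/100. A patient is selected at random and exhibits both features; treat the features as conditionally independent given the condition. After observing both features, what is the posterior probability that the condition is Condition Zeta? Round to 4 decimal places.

Unnormalized posteriors (prior × likelihood):
  Condition Alpha: 0.33 × 0.017 × 0.266 = 0.00149226
  Condition Beta: 0.17 × 0.124 × 0.05 = 0.001054
  Condition Zeta: 0.21 × 0.036 × 0.052 = 0.00039312
  Condition Epsilon: 0.29 × 0.125 × 0.01 = 0.0003625
Normalizing constant = 0.00330188.
P(Condition Zeta | evidence) = 0.00039312 / 0.00330188 ≈ 0.1191.

0.1191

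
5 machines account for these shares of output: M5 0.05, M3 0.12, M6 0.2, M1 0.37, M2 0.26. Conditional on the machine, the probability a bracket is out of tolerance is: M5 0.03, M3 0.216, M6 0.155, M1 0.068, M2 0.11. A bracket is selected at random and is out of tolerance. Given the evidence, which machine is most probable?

Prior × likelihood for each hypothesis:
  M5: 0.05 × 0.03 = 0.0015
  M3: 0.12 × 0.216 = 0.02592
  M6: 0.2 × 0.155 = 0.031
  M1: 0.37 × 0.068 = 0.02516
  M2: 0.26 × 0.11 = 0.0286
Normalizing constant = 0.11218.
Largest term belongs to M6, so M6 is most probable.

M6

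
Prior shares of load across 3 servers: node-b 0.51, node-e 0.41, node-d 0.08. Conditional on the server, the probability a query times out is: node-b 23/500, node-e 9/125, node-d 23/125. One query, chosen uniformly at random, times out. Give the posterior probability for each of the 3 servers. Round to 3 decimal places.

node-b 0.347, node-e 0.436, node-d 0.217

Compute prior × likelihood for every hypothesis:
  node-b: 0.51 × 0.046 = 0.02346
  node-e: 0.41 × 0.072 = 0.02952
  node-d: 0.08 × 0.184 = 0.01472
Sum = 0.0677.
P(node-b | timeout) = 0.02346/0.0677 ≈ 0.347
P(node-e | timeout) = 0.02952/0.0677 ≈ 0.436
P(node-d | timeout) = 0.01472/0.0677 ≈ 0.217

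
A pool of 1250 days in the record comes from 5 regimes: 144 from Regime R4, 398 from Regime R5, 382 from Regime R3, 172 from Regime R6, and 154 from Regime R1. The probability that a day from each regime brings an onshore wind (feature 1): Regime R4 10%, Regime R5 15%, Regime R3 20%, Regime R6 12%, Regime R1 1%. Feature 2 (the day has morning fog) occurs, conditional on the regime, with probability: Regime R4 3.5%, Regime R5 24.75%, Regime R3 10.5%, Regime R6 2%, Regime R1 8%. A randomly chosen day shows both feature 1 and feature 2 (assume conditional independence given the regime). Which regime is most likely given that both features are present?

Regime R5

Compute prior × likelihood for every hypothesis:
  Regime R4: 0.1152 × 0.1 × 0.035 = 0.0004032
  Regime R5: 0.3184 × 0.15 × 0.2475 = 0.0118206
  Regime R3: 0.3056 × 0.2 × 0.105 = 0.0064176
  Regime R6: 0.1376 × 0.12 × 0.02 = 0.00033024
  Regime R1: 0.1232 × 0.01 × 0.08 = 0.00009856
Sum = 0.0190702.
Largest term belongs to Regime R5, so Regime R5 is most probable.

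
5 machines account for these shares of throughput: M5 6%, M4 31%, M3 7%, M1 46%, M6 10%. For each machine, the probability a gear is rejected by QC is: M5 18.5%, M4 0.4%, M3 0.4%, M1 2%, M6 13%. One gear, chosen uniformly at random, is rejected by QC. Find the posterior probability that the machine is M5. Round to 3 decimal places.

Compute prior × likelihood for every hypothesis:
  M5: 0.06 × 0.185 = 0.0111
  M4: 0.31 × 0.004 = 0.00124
  M3: 0.07 × 0.004 = 0.00028
  M1: 0.46 × 0.02 = 0.0092
  M6: 0.1 × 0.13 = 0.013
Normalizing constant = 0.03482.
P(M5 | evidence) = 0.0111 / 0.03482 ≈ 0.319.

0.319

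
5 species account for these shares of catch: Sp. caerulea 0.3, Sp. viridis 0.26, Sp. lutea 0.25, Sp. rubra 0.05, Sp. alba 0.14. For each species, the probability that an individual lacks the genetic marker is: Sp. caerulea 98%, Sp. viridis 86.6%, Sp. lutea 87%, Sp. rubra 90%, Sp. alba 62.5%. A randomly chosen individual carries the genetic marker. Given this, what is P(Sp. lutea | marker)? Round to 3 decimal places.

Taking complements, P(marker | each) = Sp. caerulea 0.02, Sp. viridis 0.134, Sp. lutea 0.13, Sp. rubra 0.1, Sp. alba 0.375.
Prior × likelihood for each hypothesis:
  Sp. caerulea: 0.3 × 0.02 = 0.006
  Sp. viridis: 0.26 × 0.134 = 0.03484
  Sp. lutea: 0.25 × 0.13 = 0.0325
  Sp. rubra: 0.05 × 0.1 = 0.005
  Sp. alba: 0.14 × 0.375 = 0.0525
Normalizing constant = 0.13084.
P(Sp. lutea | evidence) = 0.0325 / 0.13084 ≈ 0.248.

0.248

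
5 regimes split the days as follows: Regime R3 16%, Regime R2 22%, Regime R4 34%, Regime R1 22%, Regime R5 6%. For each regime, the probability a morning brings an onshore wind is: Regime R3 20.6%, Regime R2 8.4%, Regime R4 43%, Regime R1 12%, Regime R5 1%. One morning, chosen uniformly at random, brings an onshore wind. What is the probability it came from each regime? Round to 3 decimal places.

Regime R3 0.147, Regime R2 0.082, Regime R4 0.651, Regime R1 0.118, Regime R5 0.003

By Bayes' rule, posterior ∝ prior × likelihood:
  Regime R3: 0.16 × 0.206 = 0.03296
  Regime R2: 0.22 × 0.084 = 0.01848
  Regime R4: 0.34 × 0.43 = 0.1462
  Regime R1: 0.22 × 0.12 = 0.0264
  Regime R5: 0.06 × 0.01 = 0.0006
Normalizing constant = 0.22464.
P(Regime R3 | onshore) = 0.03296/0.22464 ≈ 0.147
P(Regime R2 | onshore) = 0.01848/0.22464 ≈ 0.082
P(Regime R4 | onshore) = 0.1462/0.22464 ≈ 0.651
P(Regime R1 | onshore) = 0.0264/0.22464 ≈ 0.118
P(Regime R5 | onshore) = 0.0006/0.22464 ≈ 0.003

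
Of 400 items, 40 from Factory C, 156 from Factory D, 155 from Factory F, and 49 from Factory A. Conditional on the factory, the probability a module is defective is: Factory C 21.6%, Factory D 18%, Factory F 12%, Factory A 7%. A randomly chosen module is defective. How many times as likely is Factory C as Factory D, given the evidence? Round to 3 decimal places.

Unnormalized posteriors (prior × likelihood):
  Factory C: 0.1 × 0.216 = 0.0216
  Factory D: 0.39 × 0.18 = 0.0702
  Factory F: 0.3875 × 0.12 = 0.0465
  Factory A: 0.1225 × 0.07 = 0.008575
Normalizing constant = 0.146875.
The ratio is 0.0216 / 0.0702 (the normalizer cancels) = 0.308.

0.308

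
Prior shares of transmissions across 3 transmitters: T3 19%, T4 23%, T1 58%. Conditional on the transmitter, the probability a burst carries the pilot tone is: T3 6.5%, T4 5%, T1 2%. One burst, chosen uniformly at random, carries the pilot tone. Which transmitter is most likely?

T3

Prior × likelihood for each hypothesis:
  T3: 0.19 × 0.065 = 0.01235
  T4: 0.23 × 0.05 = 0.0115
  T1: 0.58 × 0.02 = 0.0116
Normalizing constant = 0.03545.
Largest term belongs to T3, so T3 is most probable.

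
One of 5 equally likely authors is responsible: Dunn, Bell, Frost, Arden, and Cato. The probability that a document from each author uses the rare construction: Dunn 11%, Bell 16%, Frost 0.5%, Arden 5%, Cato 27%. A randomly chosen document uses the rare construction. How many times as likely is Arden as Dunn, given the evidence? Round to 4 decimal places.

With a uniform prior (1/5 each), posterior ∝ likelihood:
  Dunn: 0.11
  Bell: 0.16
  Frost: 0.005
  Arden: 0.05
  Cato: 0.27
Normalizing constant = 0.595.
The ratio is 0.05 / 0.11 (the normalizer cancels) = 0.4545.

0.4545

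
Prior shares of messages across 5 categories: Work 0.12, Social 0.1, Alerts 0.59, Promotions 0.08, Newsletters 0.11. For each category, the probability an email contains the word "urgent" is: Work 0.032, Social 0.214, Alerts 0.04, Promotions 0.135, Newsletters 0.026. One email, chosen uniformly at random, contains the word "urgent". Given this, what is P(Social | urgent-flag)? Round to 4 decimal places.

0.3424

By Bayes' rule, posterior ∝ prior × likelihood:
  Work: 0.12 × 0.032 = 0.00384
  Social: 0.1 × 0.214 = 0.0214
  Alerts: 0.59 × 0.04 = 0.0236
  Promotions: 0.08 × 0.135 = 0.0108
  Newsletters: 0.11 × 0.026 = 0.00286
Total = 0.0625.
P(Social | evidence) = 0.0214 / 0.0625 ≈ 0.3424.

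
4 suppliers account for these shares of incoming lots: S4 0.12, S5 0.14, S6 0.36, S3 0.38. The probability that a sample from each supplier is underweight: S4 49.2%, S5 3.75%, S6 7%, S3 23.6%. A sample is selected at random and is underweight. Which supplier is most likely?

Compute prior × likelihood for every hypothesis:
  S4: 0.12 × 0.492 = 0.05904
  S5: 0.14 × 0.0375 = 0.00525
  S6: 0.36 × 0.07 = 0.0252
  S3: 0.38 × 0.236 = 0.08968
Normalizing constant = 0.17917.
Largest term belongs to S3, so S3 is most probable.

S3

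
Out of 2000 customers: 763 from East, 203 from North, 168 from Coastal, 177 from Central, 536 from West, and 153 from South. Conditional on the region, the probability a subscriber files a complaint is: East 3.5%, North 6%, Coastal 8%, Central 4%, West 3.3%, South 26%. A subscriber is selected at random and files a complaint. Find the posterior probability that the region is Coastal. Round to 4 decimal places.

0.1150

By Bayes' rule, posterior ∝ prior × likelihood:
  East: 0.3815 × 0.035 = 0.0133525
  North: 0.1015 × 0.06 = 0.00609
  Coastal: 0.084 × 0.08 = 0.00672
  Central: 0.0885 × 0.04 = 0.00354
  West: 0.268 × 0.033 = 0.008844
  South: 0.0765 × 0.26 = 0.01989
Sum = 0.0584365.
P(Coastal | evidence) = 0.00672 / 0.0584365 ≈ 0.1150.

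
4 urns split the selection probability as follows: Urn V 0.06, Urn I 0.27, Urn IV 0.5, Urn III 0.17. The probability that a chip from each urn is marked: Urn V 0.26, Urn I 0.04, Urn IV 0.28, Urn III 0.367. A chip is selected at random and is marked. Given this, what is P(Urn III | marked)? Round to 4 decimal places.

0.2727

By Bayes' rule, posterior ∝ prior × likelihood:
  Urn V: 0.06 × 0.26 = 0.0156
  Urn I: 0.27 × 0.04 = 0.0108
  Urn IV: 0.5 × 0.28 = 0.14
  Urn III: 0.17 × 0.367 = 0.06239
Total = 0.22879.
P(Urn III | evidence) = 0.06239 / 0.22879 ≈ 0.2727.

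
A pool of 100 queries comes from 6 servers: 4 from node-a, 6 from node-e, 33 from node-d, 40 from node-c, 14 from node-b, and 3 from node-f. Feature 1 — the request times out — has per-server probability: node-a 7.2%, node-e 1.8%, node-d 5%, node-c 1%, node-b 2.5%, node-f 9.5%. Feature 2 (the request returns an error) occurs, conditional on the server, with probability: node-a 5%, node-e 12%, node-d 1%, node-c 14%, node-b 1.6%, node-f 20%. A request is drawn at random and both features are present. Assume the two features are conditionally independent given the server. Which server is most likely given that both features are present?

Prior × likelihood for each hypothesis:
  node-a: 0.04 × 0.072 × 0.05 = 0.000144
  node-e: 0.06 × 0.018 × 0.12 = 0.0001296
  node-d: 0.33 × 0.05 × 0.01 = 0.000165
  node-c: 0.4 × 0.01 × 0.14 = 0.00056
  node-b: 0.14 × 0.025 × 0.016 = 0.000056
  node-f: 0.03 × 0.095 × 0.2 = 0.00057
Sum = 0.0016246.
Largest term belongs to node-f, so node-f is most probable.

node-f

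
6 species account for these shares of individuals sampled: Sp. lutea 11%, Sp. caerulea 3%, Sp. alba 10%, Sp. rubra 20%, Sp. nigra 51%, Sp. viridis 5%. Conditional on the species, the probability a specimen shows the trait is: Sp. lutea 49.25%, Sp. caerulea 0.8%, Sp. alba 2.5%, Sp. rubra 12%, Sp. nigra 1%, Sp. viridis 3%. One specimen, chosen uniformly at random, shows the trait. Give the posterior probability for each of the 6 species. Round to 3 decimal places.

Sp. lutea 0.619, Sp. caerulea 0.003, Sp. alba 0.029, Sp. rubra 0.274, Sp. nigra 0.058, Sp. viridis 0.017

Prior × likelihood for each hypothesis:
  Sp. lutea: 0.11 × 0.4925 = 0.054175
  Sp. caerulea: 0.03 × 0.008 = 0.00024
  Sp. alba: 0.1 × 0.025 = 0.0025
  Sp. rubra: 0.2 × 0.12 = 0.024
  Sp. nigra: 0.51 × 0.01 = 0.0051
  Sp. viridis: 0.05 × 0.03 = 0.0015
Sum = 0.087515.
P(Sp. lutea | trait) = 0.054175/0.087515 ≈ 0.619
P(Sp. caerulea | trait) = 0.00024/0.087515 ≈ 0.003
P(Sp. alba | trait) = 0.0025/0.087515 ≈ 0.029
P(Sp. rubra | trait) = 0.024/0.087515 ≈ 0.274
P(Sp. nigra | trait) = 0.0051/0.087515 ≈ 0.058
P(Sp. viridis | trait) = 0.0015/0.087515 ≈ 0.017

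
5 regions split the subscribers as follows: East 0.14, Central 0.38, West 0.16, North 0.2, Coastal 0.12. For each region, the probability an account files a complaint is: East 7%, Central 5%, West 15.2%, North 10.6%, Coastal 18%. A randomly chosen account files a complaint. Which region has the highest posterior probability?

West

Unnormalized posteriors (prior × likelihood):
  East: 0.14 × 0.07 = 0.0098
  Central: 0.38 × 0.05 = 0.019
  West: 0.16 × 0.152 = 0.02432
  North: 0.2 × 0.106 = 0.0212
  Coastal: 0.12 × 0.18 = 0.0216
Normalizing constant = 0.09592.
Largest term belongs to West, so West is most probable.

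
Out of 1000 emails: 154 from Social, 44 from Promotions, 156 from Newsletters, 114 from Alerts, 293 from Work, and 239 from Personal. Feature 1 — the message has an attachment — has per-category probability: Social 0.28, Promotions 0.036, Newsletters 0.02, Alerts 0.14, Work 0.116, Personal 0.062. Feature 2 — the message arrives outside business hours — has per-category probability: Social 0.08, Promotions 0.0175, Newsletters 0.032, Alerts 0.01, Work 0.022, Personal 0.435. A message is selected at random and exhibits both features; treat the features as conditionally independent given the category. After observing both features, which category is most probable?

Unnormalized posteriors (prior × likelihood):
  Social: 0.154 × 0.28 × 0.08 = 0.0034496
  Promotions: 0.044 × 0.036 × 0.0175 = 0.00002772
  Newsletters: 0.156 × 0.02 × 0.032 = 0.00009984
  Alerts: 0.114 × 0.14 × 0.01 = 0.0001596
  Work: 0.293 × 0.116 × 0.022 = 0.000747736
  Personal: 0.239 × 0.062 × 0.435 = 0.00644583
Normalizing constant = 0.010930326.
Largest term belongs to Personal, so Personal is most probable.

Personal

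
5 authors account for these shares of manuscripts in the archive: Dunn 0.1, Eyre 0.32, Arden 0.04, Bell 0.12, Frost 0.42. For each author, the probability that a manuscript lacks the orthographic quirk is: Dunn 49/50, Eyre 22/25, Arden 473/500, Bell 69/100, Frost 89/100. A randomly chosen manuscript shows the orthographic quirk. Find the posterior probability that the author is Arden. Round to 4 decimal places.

Taking complements, P(quirk | each) = Dunn 0.02, Eyre 0.12, Arden 0.054, Bell 0.31, Frost 0.11.
By Bayes' rule, posterior ∝ prior × likelihood:
  Dunn: 0.1 × 0.02 = 0.002
  Eyre: 0.32 × 0.12 = 0.0384
  Arden: 0.04 × 0.054 = 0.00216
  Bell: 0.12 × 0.31 = 0.0372
  Frost: 0.42 × 0.11 = 0.0462
Total = 0.12596.
P(Arden | evidence) = 0.00216 / 0.12596 ≈ 0.0171.

0.0171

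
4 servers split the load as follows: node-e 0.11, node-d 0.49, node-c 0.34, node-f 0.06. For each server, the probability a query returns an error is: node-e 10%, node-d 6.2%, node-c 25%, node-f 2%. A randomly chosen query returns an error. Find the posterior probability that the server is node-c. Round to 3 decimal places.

Prior × likelihood for each hypothesis:
  node-e: 0.11 × 0.1 = 0.011
  node-d: 0.49 × 0.062 = 0.03038
  node-c: 0.34 × 0.25 = 0.085
  node-f: 0.06 × 0.02 = 0.0012
Total = 0.12758.
P(node-c | evidence) = 0.085 / 0.12758 ≈ 0.666.

0.666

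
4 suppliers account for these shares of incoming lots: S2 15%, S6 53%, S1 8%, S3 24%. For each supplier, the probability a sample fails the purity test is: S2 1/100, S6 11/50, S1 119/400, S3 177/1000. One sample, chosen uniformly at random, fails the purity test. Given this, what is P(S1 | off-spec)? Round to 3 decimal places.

0.129

Prior × likelihood for each hypothesis:
  S2: 0.15 × 0.01 = 0.0015
  S6: 0.53 × 0.22 = 0.1166
  S1: 0.08 × 0.2975 = 0.0238
  S3: 0.24 × 0.177 = 0.04248
Normalizing constant = 0.18438.
P(S1 | evidence) = 0.0238 / 0.18438 ≈ 0.129.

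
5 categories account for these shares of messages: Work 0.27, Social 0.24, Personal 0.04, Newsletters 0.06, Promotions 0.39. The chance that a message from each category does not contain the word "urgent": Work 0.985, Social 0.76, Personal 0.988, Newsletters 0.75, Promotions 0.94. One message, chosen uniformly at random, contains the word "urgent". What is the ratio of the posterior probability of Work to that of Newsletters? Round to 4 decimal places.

0.2700

Taking complements, P(urgent-flag | each) = Work 0.015, Social 0.24, Personal 0.012, Newsletters 0.25, Promotions 0.06.
Compute prior × likelihood for every hypothesis:
  Work: 0.27 × 0.015 = 0.00405
  Social: 0.24 × 0.24 = 0.0576
  Personal: 0.04 × 0.012 = 0.00048
  Newsletters: 0.06 × 0.25 = 0.015
  Promotions: 0.39 × 0.06 = 0.0234
Sum = 0.10053.
The ratio is 0.00405 / 0.015 (the normalizer cancels) = 0.2700.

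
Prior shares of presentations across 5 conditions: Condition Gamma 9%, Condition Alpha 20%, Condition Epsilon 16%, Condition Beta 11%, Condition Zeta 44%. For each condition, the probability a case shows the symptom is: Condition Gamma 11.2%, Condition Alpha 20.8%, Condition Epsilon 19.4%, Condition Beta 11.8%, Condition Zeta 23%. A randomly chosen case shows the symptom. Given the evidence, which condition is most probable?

Prior × likelihood for each hypothesis:
  Condition Gamma: 0.09 × 0.112 = 0.01008
  Condition Alpha: 0.2 × 0.208 = 0.0416
  Condition Epsilon: 0.16 × 0.194 = 0.03104
  Condition Beta: 0.11 × 0.118 = 0.01298
  Condition Zeta: 0.44 × 0.23 = 0.1012
Normalizing constant = 0.1969.
Largest term belongs to Condition Zeta, so Condition Zeta is most probable.

Condition Zeta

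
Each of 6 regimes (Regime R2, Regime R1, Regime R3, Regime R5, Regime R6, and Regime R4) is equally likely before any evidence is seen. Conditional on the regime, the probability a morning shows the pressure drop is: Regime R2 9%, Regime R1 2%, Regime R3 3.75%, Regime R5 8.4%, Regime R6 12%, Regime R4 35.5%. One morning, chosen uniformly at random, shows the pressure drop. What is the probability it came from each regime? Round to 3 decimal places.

Regime R2 0.127, Regime R1 0.028, Regime R3 0.053, Regime R5 0.119, Regime R6 0.170, Regime R4 0.502

Since the prior is uniform, the posterior is proportional to the likelihood:
  Regime R2: 0.09
  Regime R1: 0.02
  Regime R3: 0.0375
  Regime R5: 0.084
  Regime R6: 0.12
  Regime R4: 0.355
Total = 0.7065.
P(Regime R2 | drop) = 0.09/0.7065 ≈ 0.127
P(Regime R1 | drop) = 0.02/0.7065 ≈ 0.028
P(Regime R3 | drop) = 0.0375/0.7065 ≈ 0.053
P(Regime R5 | drop) = 0.084/0.7065 ≈ 0.119
P(Regime R6 | drop) = 0.12/0.7065 ≈ 0.170
P(Regime R4 | drop) = 0.355/0.7065 ≈ 0.502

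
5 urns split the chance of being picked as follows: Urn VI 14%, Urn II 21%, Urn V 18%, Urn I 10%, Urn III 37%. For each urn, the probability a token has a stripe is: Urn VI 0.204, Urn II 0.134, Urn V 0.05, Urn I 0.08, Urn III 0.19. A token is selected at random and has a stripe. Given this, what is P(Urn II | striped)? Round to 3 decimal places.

Unnormalized posteriors (prior × likelihood):
  Urn VI: 0.14 × 0.204 = 0.02856
  Urn II: 0.21 × 0.134 = 0.02814
  Urn V: 0.18 × 0.05 = 0.009
  Urn I: 0.1 × 0.08 = 0.008
  Urn III: 0.37 × 0.19 = 0.0703
Sum = 0.144.
P(Urn II | evidence) = 0.02814 / 0.144 ≈ 0.195.

0.195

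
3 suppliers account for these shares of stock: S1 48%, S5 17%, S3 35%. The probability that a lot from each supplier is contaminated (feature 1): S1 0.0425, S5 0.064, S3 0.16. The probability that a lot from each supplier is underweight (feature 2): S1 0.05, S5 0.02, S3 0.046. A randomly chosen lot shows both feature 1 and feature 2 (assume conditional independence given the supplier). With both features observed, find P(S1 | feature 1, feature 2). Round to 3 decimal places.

Prior × likelihood for each hypothesis:
  S1: 0.48 × 0.0425 × 0.05 = 0.00102
  S5: 0.17 × 0.064 × 0.02 = 0.0002176
  S3: 0.35 × 0.16 × 0.046 = 0.002576
Total = 0.0038136.
P(S1 | evidence) = 0.00102 / 0.0038136 ≈ 0.267.

0.267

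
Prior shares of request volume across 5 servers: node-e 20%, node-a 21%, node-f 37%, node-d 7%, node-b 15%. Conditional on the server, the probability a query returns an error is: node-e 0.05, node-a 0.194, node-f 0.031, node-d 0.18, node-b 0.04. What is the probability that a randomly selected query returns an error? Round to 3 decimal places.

0.081

Prior × likelihood for each hypothesis:
  node-e: 0.2 × 0.05 = 0.01
  node-a: 0.21 × 0.194 = 0.04074
  node-f: 0.37 × 0.031 = 0.01147
  node-d: 0.07 × 0.18 = 0.0126
  node-b: 0.15 × 0.04 = 0.006
P(error) = 0.01 + 0.04074 + 0.01147 + 0.0126 + 0.006 = 0.08081 → 0.081.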